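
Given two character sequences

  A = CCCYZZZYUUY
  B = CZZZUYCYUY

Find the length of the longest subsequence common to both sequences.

7

One common subsequence of length 7: C at A[3]=B[1], Z at A[5]=B[2], Z at A[6]=B[3], Z at A[7]=B[4], Y at A[8]=B[8], U at A[10]=B[9], Y at A[11]=B[10], and the DP table's final entry dp[11][10] is also 7, so no common subsequence is longer.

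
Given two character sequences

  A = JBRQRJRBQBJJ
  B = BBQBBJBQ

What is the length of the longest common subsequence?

5

Let dp[i][j] be the LCS length of the first i characters of A and the first j characters of B. dp[i][j] = dp[i-1][j-1]+1 when the i-th and j-th characters match, else max(dp[i-1][j], dp[i][j-1]).
    ·  B  B  Q  B  B  J  B  Q
 ·  0  0  0  0  0  0  0  0  0
 J  0  0  0  0  0  0  1  1  1
 B  0  1  1  1  1  1  1  2  2
 R  0  1  1  1  1  1  1  2  2
 Q  0  1  1  2  2  2  2  2  3
 R  0  1  1  2  2  2  2  2  3
 J  0  1  1  2  2  2  3  3  3
 R  0  1  1  2  2  2  3  3  3
 B  0  1  2  2  3  3  3  4  4
 Q  0  1  2  3  3  3  3  4  5
 B  0  1  2  3  4  4  4  4  5
 J  0  1  2  3  4  4  5  5  5
 J  0  1  2  3  4  4  5  5  5
dp[12][8] = 5. One LCS (by backtracking along matches): BQJBQ.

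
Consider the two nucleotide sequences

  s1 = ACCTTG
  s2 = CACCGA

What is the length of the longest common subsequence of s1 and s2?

4

Taking A at s1[1]=s2[2], C at s1[2]=s2[3], C at s1[3]=s2[4], G at s1[6]=s2[5] gives a common subsequence of length 4, and the DP table's final entry dp[6][6] is also 4, so no common subsequence is longer.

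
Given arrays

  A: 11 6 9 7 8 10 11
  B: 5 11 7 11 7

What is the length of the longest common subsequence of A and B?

One common subsequence of length 3: 11 [1,2], 7 [4,3], 11 [7,4]. The LCS DP gives dp[7][5] = 3, so this is optimal.

3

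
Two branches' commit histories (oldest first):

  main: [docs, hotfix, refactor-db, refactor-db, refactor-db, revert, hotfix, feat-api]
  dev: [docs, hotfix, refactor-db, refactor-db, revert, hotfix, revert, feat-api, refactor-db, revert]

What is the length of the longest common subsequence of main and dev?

7

One common subsequence of length 7: docs (main #1, dev #1) → hotfix (main #2, dev #2) → refactor-db (main #4, dev #3) → refactor-db (main #5, dev #4) → revert (main #6, dev #5) → hotfix (main #7, dev #6) → feat-api (main #8, dev #8), and the DP table's final entry dp[8][10] is also 7, so no common subsequence is longer.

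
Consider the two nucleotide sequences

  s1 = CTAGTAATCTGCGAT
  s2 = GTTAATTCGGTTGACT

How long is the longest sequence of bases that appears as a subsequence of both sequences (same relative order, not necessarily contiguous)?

10

Match T (s1 #2, s2 #2); then T (s1 #5, s2 #3); then A (s1 #6, s2 #4); then A (s1 #7, s2 #5); then T (s1 #8, s2 #7); then C (s1 #9, s2 #8); then T (s1 #10, s2 #12); then G (s1 #11, s2 #13); then C (s1 #12, s2 #15); then T (s1 #15, s2 #16) — 10 bases in the same relative order in both. Since dp[15][16] = 10, nothing longer is possible.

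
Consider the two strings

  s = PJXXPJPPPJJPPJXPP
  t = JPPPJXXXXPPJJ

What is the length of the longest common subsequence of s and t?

Pick P [1,4], J [2,5], X [3,8], X [4,9], P [8,10], P [9,11], J [11,12], J [14,13]; all 8 characters appear in both, in order. dp[17][13] = 8 confirms this is the maximum.

8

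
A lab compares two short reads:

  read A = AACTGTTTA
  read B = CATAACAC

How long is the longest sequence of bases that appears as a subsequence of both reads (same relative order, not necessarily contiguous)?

4

One common subsequence of length 4: A [1,4] → A [2,5] → C [3,6] → A [9,7]. dp[9][8] = 4 confirms this is the maximum.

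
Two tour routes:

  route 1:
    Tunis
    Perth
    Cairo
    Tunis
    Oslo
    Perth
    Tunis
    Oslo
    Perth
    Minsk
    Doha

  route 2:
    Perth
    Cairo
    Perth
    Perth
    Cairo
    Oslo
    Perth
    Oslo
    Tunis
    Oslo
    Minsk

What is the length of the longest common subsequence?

One common subsequence of length 7: Perth at route 1[2]=route 2[4] → Cairo at route 1[3]=route 2[5] → Oslo at route 1[5]=route 2[6] → Perth at route 1[6]=route 2[7] → Tunis at route 1[7]=route 2[9] → Oslo at route 1[8]=route 2[10] → Minsk at route 1[10]=route 2[11]. dp[11][11] = 7 confirms this is the maximum.

7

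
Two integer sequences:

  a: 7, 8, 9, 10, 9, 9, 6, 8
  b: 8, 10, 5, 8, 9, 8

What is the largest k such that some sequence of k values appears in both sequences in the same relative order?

4

Taking 8 at a[2]=b[1] → 10 at a[4]=b[2] → 9 at a[6]=b[5] → 8 at a[8]=b[6] gives a common subsequence of length 4. dp[8][6] = 4 confirms this is the maximum.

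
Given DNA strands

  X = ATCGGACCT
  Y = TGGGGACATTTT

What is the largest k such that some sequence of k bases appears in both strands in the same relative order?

6

Let dp[i][j] be the LCS length of the first i bases of X and the first j bases of Y. dp[i][j] = dp[i-1][j-1]+1 when the i-th and j-th bases match, else max(dp[i-1][j], dp[i][j-1]).
    ·  T  G  G  G  G  A  C  A  T  T  T  T
 ·  0  0  0  0  0  0  0  0  0  0  0  0  0
 A  0  0  0  0  0  0  1  1  1  1  1  1  1
 T  0  1  1  1  1  1  1  1  1  2  2  2  2
 C  0  1  1  1  1  1  1  2  2  2  2  2  2
 G  0  1  2  2  2  2  2  2  2  2  2  2  2
 G  0  1  2  3  3  3  3  3  3  3  3  3  3
 A  0  1  2  3  3  3  4  4  4  4  4  4  4
 C  0  1  2  3  3  3  4  5  5  5  5  5  5
 C  0  1  2  3  3  3  4  5  5  5  5  5  5
 T  0  1  2  3  3  3  4  5  5  6  6  6  6
dp[9][12] = 6. One LCS (by backtracking along matches): TGGACT.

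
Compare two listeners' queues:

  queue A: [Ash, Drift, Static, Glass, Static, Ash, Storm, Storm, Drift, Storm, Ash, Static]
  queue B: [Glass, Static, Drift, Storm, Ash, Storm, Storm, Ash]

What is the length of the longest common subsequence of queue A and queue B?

Match Glass [4,1], Static [5,2], Ash [6,5], Storm [8,6], Storm [10,7], Ash [11,8] — 6 songs in the same relative order in both. The LCS DP gives dp[12][8] = 6, so this is optimal.

6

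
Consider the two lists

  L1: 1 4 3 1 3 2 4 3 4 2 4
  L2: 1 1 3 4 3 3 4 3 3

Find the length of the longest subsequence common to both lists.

Let dp[i][j] be the LCS length of the first i values of L1 and the first j values of L2. dp[i][j] = dp[i-1][j-1]+1 when the i-th and j-th values match, else max(dp[i-1][j], dp[i][j-1]).
    ·  1  1  3  4  3  3  4  3  3
 ·  0  0  0  0  0  0  0  0  0  0
 1  0  1  1  1  1  1  1  1  1  1
 4  0  1  1  1  2  2  2  2  2  2
 3  0  1  1  2  2  3  3  3  3  3
 1  0  1  2  2  2  3  3  3  3  3
 3  0  1  2  3  3  3  4  4  4  4
 2  0  1  2  3  3  3  4  4  4  4
 4  0  1  2  3  4  4  4  5  5  5
 3  0  1  2  3  4  5  5  5  6  6
 4  0  1  2  3  4  5  5  6  6  6
 2  0  1  2  3  4  5  5  6  6  6
 4  0  1  2  3  4  5  5  6  6  6
dp[11][9] = 6. One LCS (by backtracking along matches): 1, 4, 3, 3, 4, 3.

6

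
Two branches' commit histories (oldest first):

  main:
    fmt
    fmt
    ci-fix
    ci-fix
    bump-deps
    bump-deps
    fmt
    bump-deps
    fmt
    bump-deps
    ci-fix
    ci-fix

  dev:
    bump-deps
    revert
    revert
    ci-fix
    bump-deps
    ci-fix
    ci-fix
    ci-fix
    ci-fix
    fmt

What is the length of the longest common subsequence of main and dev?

Pick ci-fix [3,6], then ci-fix [4,7], then ci-fix [11,8], then ci-fix [12,9]; all 4 commits appear in both, in order. Since dp[12][10] = 4, nothing longer is possible.

4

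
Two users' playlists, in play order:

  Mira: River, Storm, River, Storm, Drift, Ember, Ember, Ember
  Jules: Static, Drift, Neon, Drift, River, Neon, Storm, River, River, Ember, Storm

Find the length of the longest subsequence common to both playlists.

4

Match River (Mira #1, Jules #5), then Storm (Mira #2, Jules #7), then River (Mira #3, Jules #9), then Storm (Mira #4, Jules #11) — 4 songs in the same relative order in both, and the DP table's final entry dp[8][11] is also 4, so no common subsequence is longer.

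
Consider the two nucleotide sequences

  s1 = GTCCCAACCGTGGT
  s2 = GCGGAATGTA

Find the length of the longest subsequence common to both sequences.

7

Let dp[i][j] be the LCS length of the first i bases of s1 and the first j bases of s2. dp[i][j] = dp[i-1][j-1]+1 when the i-th and j-th bases match, else max(dp[i-1][j], dp[i][j-1]).
    ·  G  C  G  G  A  A  T  G  T  A
 ·  0  0  0  0  0  0  0  0  0  0  0
 G  0  1  1  1  1  1  1  1  1  1  1
 T  0  1  1  1  1  1  1  2  2  2  2
 C  0  1  2  2  2  2  2  2  2  2  2
 C  0  1  2  2  2  2  2  2  2  2  2
 C  0  1  2  2  2  2  2  2  2  2  2
 A  0  1  2  2  2  3  3  3  3  3  3
 A  0  1  2  2  2  3  4  4  4  4  4
 C  0  1  2  2  2  3  4  4  4  4  4
 C  0  1  2  2  2  3  4  4  4  4  4
 G  0  1  2  3  3  3  4  4  5  5  5
 T  0  1  2  3  3  3  4  5  5  6  6
 G  0  1  2  3  4  4  4  5  6  6  6
 G  0  1  2  3  4  4  4  5  6  6  6
 T  0  1  2  3  4  4  4  5  6  7  7
dp[14][10] = 7. One LCS (by backtracking along matches): GCAATGT.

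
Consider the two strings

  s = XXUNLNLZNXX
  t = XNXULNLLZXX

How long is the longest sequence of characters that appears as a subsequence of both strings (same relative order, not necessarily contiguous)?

9

Let dp[i][j] be the LCS length of the first i characters of s and the first j characters of t. dp[i][j] = dp[i-1][j-1]+1 when the i-th and j-th characters match, else max(dp[i-1][j], dp[i][j-1]).
    ·  X  N  X  U  L  N  L  L  Z  X  X
 ·  0  0  0  0  0  0  0  0  0  0  0  0
 X  0  1  1  1  1  1  1  1  1  1  1  1
 X  0  1  1  2  2  2  2  2  2  2  2  2
 U  0  1  1  2  3  3  3  3  3  3  3  3
 N  0  1  2  2  3  3  4  4  4  4  4  4
 L  0  1  2  2  3  4  4  5  5  5  5  5
 N  0  1  2  2  3  4  5  5  5  5  5  5
 L  0  1  2  2  3  4  5  6  6  6  6  6
 Z  0  1  2  2  3  4  5  6  6  7  7  7
 N  0  1  2  2  3  4  5  6  6  7  7  7
 X  0  1  2  3  3  4  5  6  6  7  8  8
 X  0  1  2  3  3  4  5  6  6  7  8  9
dp[11][11] = 9. One LCS (by backtracking along matches): XXUNLLZXX.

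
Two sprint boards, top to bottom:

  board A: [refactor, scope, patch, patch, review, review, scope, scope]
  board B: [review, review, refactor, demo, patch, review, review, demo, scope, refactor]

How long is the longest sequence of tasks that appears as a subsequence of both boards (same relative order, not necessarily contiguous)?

5

Pick refactor [1,3] → patch [4,5] → review [5,6] → review [6,7] → scope [7,9]; all 5 tasks appear in both, in order. dp[8][10] = 5 confirms this is the maximum.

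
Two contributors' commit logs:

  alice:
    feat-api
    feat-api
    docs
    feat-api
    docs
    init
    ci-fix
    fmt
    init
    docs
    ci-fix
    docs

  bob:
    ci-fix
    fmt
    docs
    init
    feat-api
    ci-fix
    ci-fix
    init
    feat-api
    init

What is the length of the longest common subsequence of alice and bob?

One common subsequence of length 4: docs (alice #3, bob #3), feat-api (alice #4, bob #5), init (alice #6, bob #8), init (alice #9, bob #10). The LCS DP gives dp[12][10] = 4, so this is optimal.

4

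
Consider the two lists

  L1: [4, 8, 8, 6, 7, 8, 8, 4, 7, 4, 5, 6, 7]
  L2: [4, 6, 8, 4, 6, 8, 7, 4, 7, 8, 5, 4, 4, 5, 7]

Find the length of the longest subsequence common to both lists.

Taking 4 [1,1]; then 8 [2,3]; then 8 [3,6]; then 7 [5,9]; then 8 [6,10]; then 4 [8,12]; then 4 [10,13]; then 5 [11,14]; then 7 [13,15] gives a common subsequence of length 9, and the DP table's final entry dp[13][15] is also 9, so no common subsequence is longer.

9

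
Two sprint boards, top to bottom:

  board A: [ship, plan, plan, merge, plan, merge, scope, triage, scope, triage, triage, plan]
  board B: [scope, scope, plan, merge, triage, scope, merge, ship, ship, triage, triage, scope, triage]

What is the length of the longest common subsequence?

One common subsequence of length 6: plan at board A[3]=board B[3]; then merge at board A[4]=board B[4]; then merge at board A[6]=board B[7]; then triage at board A[8]=board B[11]; then scope at board A[9]=board B[12]; then triage at board A[11]=board B[13]. The LCS DP gives dp[12][13] = 6, so this is optimal.

6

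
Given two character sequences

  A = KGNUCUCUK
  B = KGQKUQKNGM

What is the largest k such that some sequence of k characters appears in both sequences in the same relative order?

Pick K at A[1]=B[1]; then G at A[2]=B[2]; then U at A[4]=B[5]; then K at A[9]=B[7]; all 4 characters appear in both, in order, and the DP table's final entry dp[9][10] is also 4, so no common subsequence is longer.

4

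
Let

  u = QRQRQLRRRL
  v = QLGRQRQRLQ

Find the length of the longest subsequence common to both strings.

7

Let dp[i][j] be the LCS length of the first i characters of u and the first j characters of v. dp[i][j] = dp[i-1][j-1]+1 when the i-th and j-th characters match, else max(dp[i-1][j], dp[i][j-1]).
    ·  Q  L  G  R  Q  R  Q  R  L  Q
 ·  0  0  0  0  0  0  0  0  0  0  0
 Q  0  1  1  1  1  1  1  1  1  1  1
 R  0  1  1  1  2  2  2  2  2  2  2
 Q  0  1  1  1  2  3  3  3  3  3  3
 R  0  1  1  1  2  3  4  4  4  4  4
 Q  0  1  1  1  2  3  4  5  5  5  5
 L  0  1  2  2  2  3  4  5  5  6  6
 R  0  1  2  2  3  3  4  5  6  6  6
 R  0  1  2  2  3  3  4  5  6  6  6
 R  0  1  2  2  3  3  4  5  6  6  6
 L  0  1  2  2  3  3  4  5  6  7  7
dp[10][10] = 7. One LCS (by backtracking along matches): QRQRQRL.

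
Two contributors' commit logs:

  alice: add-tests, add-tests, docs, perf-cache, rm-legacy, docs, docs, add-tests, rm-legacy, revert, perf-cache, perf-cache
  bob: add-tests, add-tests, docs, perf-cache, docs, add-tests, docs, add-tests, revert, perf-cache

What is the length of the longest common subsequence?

One common subsequence of length 9: add-tests at alice[1]=bob[1], add-tests at alice[2]=bob[2], docs at alice[3]=bob[3], perf-cache at alice[4]=bob[4], docs at alice[6]=bob[5], docs at alice[7]=bob[7], add-tests at alice[8]=bob[8], revert at alice[10]=bob[9], perf-cache at alice[12]=bob[10]. Since dp[12][10] = 9, nothing longer is possible.

9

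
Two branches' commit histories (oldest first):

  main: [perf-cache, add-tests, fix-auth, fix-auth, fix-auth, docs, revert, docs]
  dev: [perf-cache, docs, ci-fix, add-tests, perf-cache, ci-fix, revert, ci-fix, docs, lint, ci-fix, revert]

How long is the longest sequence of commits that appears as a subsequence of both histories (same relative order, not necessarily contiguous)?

One common subsequence of length 4: perf-cache at main[1]=dev[1], add-tests at main[2]=dev[4], docs at main[6]=dev[9], revert at main[7]=dev[12]. The LCS DP gives dp[8][12] = 4, so this is optimal.

4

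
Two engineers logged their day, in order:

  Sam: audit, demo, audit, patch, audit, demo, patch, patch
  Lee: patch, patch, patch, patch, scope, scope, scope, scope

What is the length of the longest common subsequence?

Pick patch [4,2] → patch [7,3] → patch [8,4]; all 3 tasks appear in both, in order, and the DP table's final entry dp[8][8] is also 3, so no common subsequence is longer.

3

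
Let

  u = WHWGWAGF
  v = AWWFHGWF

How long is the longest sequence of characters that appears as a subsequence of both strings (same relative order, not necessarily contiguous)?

Let dp[i][j] be the LCS length of the first i characters of u and the first j characters of v. dp[i][j] = dp[i-1][j-1]+1 when the i-th and j-th characters match, else max(dp[i-1][j], dp[i][j-1]).
    ·  A  W  W  F  H  G  W  F
 ·  0  0  0  0  0  0  0  0  0
 W  0  0  1  1  1  1  1  1  1
 H  0  0  1  1  1  2  2  2  2
 W  0  0  1  2  2  2  2  3  3
 G  0  0  1  2  2  2  3  3  3
 W  0  0  1  2  2  2  3  4  4
 A  0  1  1  2  2  2  3  4  4
 G  0  1  1  2  2  2  3  4  4
 F  0  1  1  2  3  3  3  4  5
dp[8][8] = 5. One LCS (by backtracking along matches): WHGWF.

5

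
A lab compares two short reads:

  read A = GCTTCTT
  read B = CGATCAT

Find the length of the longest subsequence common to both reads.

Match G at read A[1]=read B[2] → T at read A[4]=read B[4] → C at read A[5]=read B[5] → T at read A[7]=read B[7] — 4 bases in the same relative order in both, and the DP table's final entry dp[7][7] is also 4, so no common subsequence is longer.

4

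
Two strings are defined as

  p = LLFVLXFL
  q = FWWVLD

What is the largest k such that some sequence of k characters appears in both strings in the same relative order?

Pick F at p[3]=q[1] → V at p[4]=q[4] → L at p[5]=q[5]; all 3 characters appear in both, in order, and the DP table's final entry dp[8][6] is also 3, so no common subsequence is longer.

3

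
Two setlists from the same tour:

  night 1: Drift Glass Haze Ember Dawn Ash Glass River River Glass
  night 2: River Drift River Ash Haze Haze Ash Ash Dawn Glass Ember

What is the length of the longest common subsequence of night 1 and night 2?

4

Taking Drift (night 1 #1, night 2 #2) → Haze (night 1 #3, night 2 #6) → Dawn (night 1 #5, night 2 #9) → Glass (night 1 #7, night 2 #10) gives a common subsequence of length 4, and the DP table's final entry dp[10][11] is also 4, so no common subsequence is longer.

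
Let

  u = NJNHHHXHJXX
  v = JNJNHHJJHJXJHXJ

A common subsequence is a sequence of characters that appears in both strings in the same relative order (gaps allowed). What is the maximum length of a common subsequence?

One common subsequence of length 9: N [1,2]; then J [2,3]; then N [3,4]; then H [4,5]; then H [5,6]; then H [6,9]; then X [7,11]; then H [8,13]; then J [9,15]. dp[11][15] = 9 confirms this is the maximum.

9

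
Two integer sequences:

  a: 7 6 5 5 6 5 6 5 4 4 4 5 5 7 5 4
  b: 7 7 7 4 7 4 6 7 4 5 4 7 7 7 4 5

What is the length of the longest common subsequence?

7

Pick 7 at a[1]=b[3], then 4 at a[9]=b[4], then 4 at a[10]=b[6], then 4 at a[11]=b[9], then 5 at a[12]=b[10], then 7 at a[14]=b[14], then 5 at a[15]=b[16]; all 7 values appear in both, in order. Since dp[16][16] = 7, nothing longer is possible.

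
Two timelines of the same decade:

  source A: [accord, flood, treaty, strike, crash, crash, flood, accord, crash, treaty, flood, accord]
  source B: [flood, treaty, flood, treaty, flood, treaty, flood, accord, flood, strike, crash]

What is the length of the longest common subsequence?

Pick flood [2,3], then treaty [3,4], then flood [7,5], then treaty [10,6], then flood [11,7], then accord [12,8]; all 6 events appear in both, in order, and the DP table's final entry dp[12][11] is also 6, so no common subsequence is longer.

6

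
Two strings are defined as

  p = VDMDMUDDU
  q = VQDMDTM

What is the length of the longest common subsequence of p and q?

Let dp[i][j] be the LCS length of the first i characters of p and the first j characters of q. dp[i][j] = dp[i-1][j-1]+1 when the i-th and j-th characters match, else max(dp[i-1][j], dp[i][j-1]).
    ·  V  Q  D  M  D  T  M
 ·  0  0  0  0  0  0  0  0
 V  0  1  1  1  1  1  1  1
 D  0  1  1  2  2  2  2  2
 M  0  1  1  2  3  3  3  3
 D  0  1  1  2  3  4  4  4
 M  0  1  1  2  3  4  4  5
 U  0  1  1  2  3  4  4  5
 D  0  1  1  2  3  4  4  5
 D  0  1  1  2  3  4  4  5
 U  0  1  1  2  3  4  4  5
dp[9][7] = 5. One LCS (by backtracking along matches): VDMDM.

5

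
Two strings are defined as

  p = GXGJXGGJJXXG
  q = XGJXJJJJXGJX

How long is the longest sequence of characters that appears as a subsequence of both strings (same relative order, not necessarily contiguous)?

8

One common subsequence of length 8: X (p #2, q #1), G (p #3, q #2), J (p #4, q #3), X (p #5, q #4), J (p #8, q #7), J (p #9, q #8), X (p #10, q #9), X (p #11, q #12). The LCS DP gives dp[12][12] = 8, so this is optimal.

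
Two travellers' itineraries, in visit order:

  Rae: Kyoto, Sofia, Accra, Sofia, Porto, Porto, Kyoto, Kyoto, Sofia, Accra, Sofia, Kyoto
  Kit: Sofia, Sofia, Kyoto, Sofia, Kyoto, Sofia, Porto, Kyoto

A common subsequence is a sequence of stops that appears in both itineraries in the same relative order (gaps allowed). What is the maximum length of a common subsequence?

Pick Sofia at Rae[2]=Kit[1]; then Sofia at Rae[4]=Kit[2]; then Kyoto at Rae[7]=Kit[3]; then Kyoto at Rae[8]=Kit[5]; then Sofia at Rae[9]=Kit[6]; then Kyoto at Rae[12]=Kit[8]; all 6 stops appear in both, in order. dp[12][8] = 6 confirms this is the maximum.

6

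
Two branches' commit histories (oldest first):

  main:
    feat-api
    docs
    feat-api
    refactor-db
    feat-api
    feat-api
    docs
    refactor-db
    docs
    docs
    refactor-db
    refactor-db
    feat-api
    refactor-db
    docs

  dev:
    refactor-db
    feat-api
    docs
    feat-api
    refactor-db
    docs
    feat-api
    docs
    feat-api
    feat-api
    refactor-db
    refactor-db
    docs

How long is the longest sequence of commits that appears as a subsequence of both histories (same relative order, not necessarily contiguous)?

Match feat-api (main #1, dev #2); then docs (main #2, dev #3); then feat-api (main #3, dev #4); then refactor-db (main #4, dev #5); then feat-api (main #5, dev #9); then feat-api (main #6, dev #10); then refactor-db (main #12, dev #11); then refactor-db (main #14, dev #12); then docs (main #15, dev #13) — 9 commits in the same relative order in both. The LCS DP gives dp[15][13] = 9, so this is optimal.

9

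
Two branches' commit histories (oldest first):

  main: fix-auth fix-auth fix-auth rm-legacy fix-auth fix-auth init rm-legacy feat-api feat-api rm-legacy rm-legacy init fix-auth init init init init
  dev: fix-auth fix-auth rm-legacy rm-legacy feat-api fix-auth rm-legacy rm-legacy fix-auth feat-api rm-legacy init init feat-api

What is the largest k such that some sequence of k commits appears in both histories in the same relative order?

Match fix-auth (main #2, dev #1) → fix-auth (main #3, dev #2) → rm-legacy (main #4, dev #3) → rm-legacy (main #8, dev #4) → feat-api (main #9, dev #5) → rm-legacy (main #11, dev #7) → rm-legacy (main #12, dev #8) → fix-auth (main #14, dev #9) → init (main #15, dev #12) → init (main #16, dev #13) — 10 commits in the same relative order in both, and the DP table's final entry dp[18][14] is also 10, so no common subsequence is longer.

10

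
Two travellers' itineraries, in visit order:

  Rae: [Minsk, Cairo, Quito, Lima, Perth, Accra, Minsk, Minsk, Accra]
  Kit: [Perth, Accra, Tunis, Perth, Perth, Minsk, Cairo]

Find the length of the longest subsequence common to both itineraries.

Match Perth (Rae #5, Kit #1), then Accra (Rae #6, Kit #2), then Minsk (Rae #7, Kit #6) — 3 stops in the same relative order in both. Since dp[9][7] = 3, nothing longer is possible.

3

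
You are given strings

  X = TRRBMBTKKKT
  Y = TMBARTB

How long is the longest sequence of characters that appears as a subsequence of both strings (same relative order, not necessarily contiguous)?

4

Let dp[i][j] be the LCS length of the first i characters of X and the first j characters of Y. dp[i][j] = dp[i-1][j-1]+1 when the i-th and j-th characters match, else max(dp[i-1][j], dp[i][j-1]).
    ·  T  M  B  A  R  T  B
 ·  0  0  0  0  0  0  0  0
 T  0  1  1  1  1  1  1  1
 R  0  1  1  1  1  2  2  2
 R  0  1  1  1  1  2  2  2
 B  0  1  1  2  2  2  2  3
 M  0  1  2  2  2  2  2  3
 B  0  1  2  3  3  3  3  3
 T  0  1  2  3  3  3  4  4
 K  0  1  2  3  3  3  4  4
 K  0  1  2  3  3  3  4  4
 K  0  1  2  3  3  3  4  4
 T  0  1  2  3  3  3  4  4
dp[11][7] = 4. One LCS (by backtracking along matches): TMBT.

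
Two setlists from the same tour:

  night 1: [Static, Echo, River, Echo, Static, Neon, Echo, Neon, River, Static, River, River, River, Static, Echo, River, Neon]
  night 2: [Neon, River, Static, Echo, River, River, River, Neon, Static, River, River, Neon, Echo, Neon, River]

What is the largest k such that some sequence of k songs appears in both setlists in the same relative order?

Match Static [1,3], Echo [2,4], River [3,7], Neon [8,8], Static [10,9], River [11,10], River [12,11], Echo [15,13], River [16,15] — 9 songs in the same relative order in both. The LCS DP gives dp[17][15] = 9, so this is optimal.

9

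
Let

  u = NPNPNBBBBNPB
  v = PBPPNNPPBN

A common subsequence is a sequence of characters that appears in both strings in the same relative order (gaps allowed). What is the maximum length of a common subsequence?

Let dp[i][j] be the LCS length of the first i characters of u and the first j characters of v. dp[i][j] = dp[i-1][j-1]+1 when the i-th and j-th characters match, else max(dp[i-1][j], dp[i][j-1]).
    ·  P  B  P  P  N  N  P  P  B  N
 ·  0  0  0  0  0  0  0  0  0  0  0
 N  0  0  0  0  0  1  1  1  1  1  1
 P  0  1  1  1  1  1  1  2  2  2  2
 N  0  1  1  1  1  2  2  2  2  2  3
 P  0  1  1  2  2  2  2  3  3  3  3
 N  0  1  1  2  2  3  3  3  3  3  4
 B  0  1  2  2  2  3  3  3  3  4  4
 B  0  1  2  2  2  3  3  3  3  4  4
 B  0  1  2  2  2  3  3  3  3  4  4
 B  0  1  2  2  2  3  3  3  3  4  4
 N  0  1  2  2  2  3  4  4  4  4  5
 P  0  1  2  3  3  3  4  5  5  5  5
 B  0  1  2  3  3  3  4  5  5  6  6
dp[12][10] = 6. One LCS (by backtracking along matches): PPNNPB.

6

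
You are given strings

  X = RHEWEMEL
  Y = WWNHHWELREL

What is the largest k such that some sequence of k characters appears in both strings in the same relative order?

Let dp[i][j] be the LCS length of the first i characters of X and the first j characters of Y. dp[i][j] = dp[i-1][j-1]+1 when the i-th and j-th characters match, else max(dp[i-1][j], dp[i][j-1]).
    ·  W  W  N  H  H  W  E  L  R  E  L
 ·  0  0  0  0  0  0  0  0  0  0  0  0
 R  0  0  0  0  0  0  0  0  0  1  1  1
 H  0  0  0  0  1  1  1  1  1  1  1  1
 E  0  0  0  0  1  1  1  2  2  2  2  2
 W  0  1  1  1  1  1  2  2  2  2  2  2
 E  0  1  1  1  1  1  2  3  3  3  3  3
 M  0  1  1  1  1  1  2  3  3  3  3  3
 E  0  1  1  1  1  1  2  3  3  3  4  4
 L  0  1  1  1  1  1  2  3  4  4  4  5
dp[8][11] = 5. One LCS (by backtracking along matches): HWEEL.

5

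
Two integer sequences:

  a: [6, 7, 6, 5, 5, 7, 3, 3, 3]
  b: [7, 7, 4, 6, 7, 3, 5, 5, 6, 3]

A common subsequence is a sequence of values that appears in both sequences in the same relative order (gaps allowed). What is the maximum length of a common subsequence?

Let dp[i][j] be the LCS length of the first i values of a and the first j values of b. dp[i][j] = dp[i-1][j-1]+1 when the i-th and j-th values match, else max(dp[i-1][j], dp[i][j-1]).
    ·  7  7  4  6  7  3  5  5  6  3
 ·  0  0  0  0  0  0  0  0  0  0  0
 6  0  0  0  0  1  1  1  1  1  1  1
 7  0  1  1  1  1  2  2  2  2  2  2
 6  0  1  1  1  2  2  2  2  2  3  3
 5  0  1  1  1  2  2  2  3  3  3  3
 5  0  1  1  1  2  2  2  3  4  4  4
 7  0  1  2  2  2  3  3  3  4  4  4
 3  0  1  2  2  2  3  4  4  4  4  5
 3  0  1  2  2  2  3  4  4  4  4  5
 3  0  1  2  2  2  3  4  4  4  4  5
dp[9][10] = 5. One LCS (by backtracking along matches): 6, 7, 5, 5, 3.

5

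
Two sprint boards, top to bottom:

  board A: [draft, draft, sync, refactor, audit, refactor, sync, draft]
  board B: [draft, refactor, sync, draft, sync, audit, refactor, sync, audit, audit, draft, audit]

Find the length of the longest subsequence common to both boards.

Match draft [1,1]; then draft [2,4]; then sync [3,5]; then audit [5,6]; then refactor [6,7]; then sync [7,8]; then draft [8,11] — 7 tasks in the same relative order in both. Since dp[8][12] = 7, nothing longer is possible.

7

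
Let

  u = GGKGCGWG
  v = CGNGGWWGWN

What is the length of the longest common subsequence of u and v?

5

Let dp[i][j] be the LCS length of the first i characters of u and the first j characters of v. dp[i][j] = dp[i-1][j-1]+1 when the i-th and j-th characters match, else max(dp[i-1][j], dp[i][j-1]).
    ·  C  G  N  G  G  W  W  G  W  N
 ·  0  0  0  0  0  0  0  0  0  0  0
 G  0  0  1  1  1  1  1  1  1  1  1
 G  0  0  1  1  2  2  2  2  2  2  2
 K  0  0  1  1  2  2  2  2  2  2  2
 G  0  0  1  1  2  3  3  3  3  3  3
 C  0  1  1  1  2  3  3  3  3  3  3
 G  0  1  2  2  2  3  3  3  4  4  4
 W  0  1  2  2  2  3  4  4  4  5  5
 G  0  1  2  2  3  3  4  4  5  5  5
dp[8][10] = 5. One LCS (by backtracking along matches): GGGGW.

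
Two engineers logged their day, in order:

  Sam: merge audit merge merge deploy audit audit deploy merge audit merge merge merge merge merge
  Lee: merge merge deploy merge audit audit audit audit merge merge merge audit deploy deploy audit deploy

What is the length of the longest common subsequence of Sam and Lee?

Taking merge (Sam #1, Lee #1), merge (Sam #3, Lee #2), merge (Sam #4, Lee #4), audit (Sam #6, Lee #6), audit (Sam #7, Lee #7), audit (Sam #10, Lee #8), merge (Sam #11, Lee #9), merge (Sam #12, Lee #10), merge (Sam #13, Lee #11) gives a common subsequence of length 9. Since dp[15][16] = 9, nothing longer is possible.

9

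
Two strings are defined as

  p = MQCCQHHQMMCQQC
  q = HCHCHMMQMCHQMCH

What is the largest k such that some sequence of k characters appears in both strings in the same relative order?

8

One common subsequence of length 8: C at p[3]=q[2] → C at p[4]=q[4] → H at p[6]=q[5] → Q at p[8]=q[8] → M at p[10]=q[9] → C at p[11]=q[10] → Q at p[12]=q[12] → C at p[14]=q[14]. Since dp[14][15] = 8, nothing longer is possible.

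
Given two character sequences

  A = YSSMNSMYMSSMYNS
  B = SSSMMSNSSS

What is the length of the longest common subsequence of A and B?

8

Let dp[i][j] be the LCS length of the first i characters of A and the first j characters of B. dp[i][j] = dp[i-1][j-1]+1 when the i-th and j-th characters match, else max(dp[i-1][j], dp[i][j-1]).
    ·  S  S  S  M  M  S  N  S  S  S
 ·  0  0  0  0  0  0  0  0  0  0  0
 Y  0  0  0  0  0  0  0  0  0  0  0
 S  0  1  1  1  1  1  1  1  1  1  1
 S  0  1  2  2  2  2  2  2  2  2  2
 M  0  1  2  2  3  3  3  3  3  3  3
 N  0  1  2  2  3  3  3  4  4  4  4
 S  0  1  2  3  3  3  4  4  5  5  5
 M  0  1  2  3  4  4  4  4  5  5  5
 Y  0  1  2  3  4  4  4  4  5  5  5
 M  0  1  2  3  4  5  5  5  5  5  5
 S  0  1  2  3  4  5  6  6  6  6  6
 S  0  1  2  3  4  5  6  6  7  7  7
 M  0  1  2  3  4  5  6  6  7  7  7
 Y  0  1  2  3  4  5  6  6  7  7  7
 N  0  1  2  3  4  5  6  7  7  7  7
 S  0  1  2  3  4  5  6  7  8  8  8
dp[15][10] = 8. One LCS (by backtracking along matches): SSSMMSSS.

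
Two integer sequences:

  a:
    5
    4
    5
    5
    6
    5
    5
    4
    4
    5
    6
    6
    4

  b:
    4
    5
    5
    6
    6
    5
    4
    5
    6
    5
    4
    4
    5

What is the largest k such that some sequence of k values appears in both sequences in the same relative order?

9

Match 4 at a[2]=b[1] → 5 at a[3]=b[2] → 5 at a[4]=b[3] → 6 at a[5]=b[5] → 5 at a[6]=b[8] → 5 at a[7]=b[10] → 4 at a[8]=b[11] → 4 at a[9]=b[12] → 5 at a[10]=b[13] — 9 values in the same relative order in both. The LCS DP gives dp[13][13] = 9, so this is optimal.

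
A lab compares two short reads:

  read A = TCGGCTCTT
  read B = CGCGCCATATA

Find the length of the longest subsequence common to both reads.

Let dp[i][j] be the LCS length of the first i bases of read A and the first j bases of read B. dp[i][j] = dp[i-1][j-1]+1 when the i-th and j-th bases match, else max(dp[i-1][j], dp[i][j-1]).
    ·  C  G  C  G  C  C  A  T  A  T  A
 ·  0  0  0  0  0  0  0  0  0  0  0  0
 T  0  0  0  0  0  0  0  0  1  1  1  1
 C  0  1  1  1  1  1  1  1  1  1  1  1
 G  0  1  2  2  2  2  2  2  2  2  2  2
 G  0  1  2  2  3  3  3  3  3  3  3  3
 C  0  1  2  3  3  4  4  4  4  4  4  4
 T  0  1  2  3  3  4  4  4  5  5  5  5
 C  0  1  2  3  3  4  5  5  5  5  5  5
 T  0  1  2  3  3  4  5  5  6  6  6  6
 T  0  1  2  3  3  4  5  5  6  6  7  7
dp[9][11] = 7. One LCS (by backtracking along matches): CGGCCTT.

7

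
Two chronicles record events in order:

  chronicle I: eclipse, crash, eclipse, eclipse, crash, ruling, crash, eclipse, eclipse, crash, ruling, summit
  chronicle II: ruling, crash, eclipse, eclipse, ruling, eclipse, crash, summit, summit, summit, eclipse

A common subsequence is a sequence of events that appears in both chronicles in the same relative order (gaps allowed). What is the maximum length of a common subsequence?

Taking crash (chronicle I #2, chronicle II #2); then eclipse (chronicle I #3, chronicle II #3); then eclipse (chronicle I #4, chronicle II #4); then ruling (chronicle I #6, chronicle II #5); then eclipse (chronicle I #9, chronicle II #6); then crash (chronicle I #10, chronicle II #7); then summit (chronicle I #12, chronicle II #10) gives a common subsequence of length 7, and the DP table's final entry dp[12][11] is also 7, so no common subsequence is longer.

7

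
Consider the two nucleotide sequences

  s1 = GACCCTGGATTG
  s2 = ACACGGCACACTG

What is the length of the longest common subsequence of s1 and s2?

Pick A at s1[2]=s2[1], C at s1[3]=s2[2], C at s1[5]=s2[4], G at s1[7]=s2[5], G at s1[8]=s2[6], A at s1[9]=s2[10], T at s1[11]=s2[12], G at s1[12]=s2[13]; all 8 bases appear in both, in order. Since dp[12][13] = 8, nothing longer is possible.

8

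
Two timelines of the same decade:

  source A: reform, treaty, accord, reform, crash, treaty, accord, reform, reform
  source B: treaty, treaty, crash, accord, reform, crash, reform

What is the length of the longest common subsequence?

One common subsequence of length 5: treaty (source A #2, source B #2), accord (source A #3, source B #4), reform (source A #4, source B #5), crash (source A #5, source B #6), reform (source A #9, source B #7). dp[9][7] = 5 confirms this is the maximum.

5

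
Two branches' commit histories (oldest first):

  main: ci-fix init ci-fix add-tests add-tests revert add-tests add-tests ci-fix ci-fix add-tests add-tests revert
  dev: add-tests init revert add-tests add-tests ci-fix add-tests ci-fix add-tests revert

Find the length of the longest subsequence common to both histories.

8

Taking init (main #2, dev #2); then revert (main #6, dev #3); then add-tests (main #7, dev #4); then add-tests (main #8, dev #5); then ci-fix (main #9, dev #6); then ci-fix (main #10, dev #8); then add-tests (main #12, dev #9); then revert (main #13, dev #10) gives a common subsequence of length 8, and the DP table's final entry dp[13][10] is also 8, so no common subsequence is longer.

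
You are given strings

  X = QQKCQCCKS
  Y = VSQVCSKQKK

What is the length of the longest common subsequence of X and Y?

4

Let dp[i][j] be the LCS length of the first i characters of X and the first j characters of Y. dp[i][j] = dp[i-1][j-1]+1 when the i-th and j-th characters match, else max(dp[i-1][j], dp[i][j-1]).
    ·  V  S  Q  V  C  S  K  Q  K  K
 ·  0  0  0  0  0  0  0  0  0  0  0
 Q  0  0  0  1  1  1  1  1  1  1  1
 Q  0  0  0  1  1  1  1  1  2  2  2
 K  0  0  0  1  1  1  1  2  2  3  3
 C  0  0  0  1  1  2  2  2  2  3  3
 Q  0  0  0  1  1  2  2  2  3  3  3
 C  0  0  0  1  1  2  2  2  3  3  3
 C  0  0  0  1  1  2  2  2  3  3  3
 K  0  0  0  1  1  2  2  3  3  4  4
 S  0  0  1  1  1  2  3  3  3  4  4
dp[9][10] = 4. One LCS (by backtracking along matches): QQKK.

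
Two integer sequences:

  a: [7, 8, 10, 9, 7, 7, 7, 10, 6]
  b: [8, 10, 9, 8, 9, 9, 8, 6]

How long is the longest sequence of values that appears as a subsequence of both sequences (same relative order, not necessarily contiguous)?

Pick 8 [2,1] → 10 [3,2] → 9 [4,6] → 6 [9,8]; all 4 values appear in both, in order. Since dp[9][8] = 4, nothing longer is possible.

4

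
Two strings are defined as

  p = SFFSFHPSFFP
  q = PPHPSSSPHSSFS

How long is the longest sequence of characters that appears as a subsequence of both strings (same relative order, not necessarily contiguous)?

Let dp[i][j] be the LCS length of the first i characters of p and the first j characters of q. dp[i][j] = dp[i-1][j-1]+1 when the i-th and j-th characters match, else max(dp[i-1][j], dp[i][j-1]).
    ·  P  P  H  P  S  S  S  P  H  S  S  F  S
 ·  0  0  0  0  0  0  0  0  0  0  0  0  0  0
 S  0  0  0  0  0  1  1  1  1  1  1  1  1  1
 F  0  0  0  0  0  1  1  1  1  1  1  1  2  2
 F  0  0  0  0  0  1  1  1  1  1  1  1  2  2
 S  0  0  0  0  0  1  2  2  2  2  2  2  2  3
 F  0  0  0  0  0  1  2  2  2  2  2  2  3  3
 H  0  0  0  1  1  1  2  2  2  3  3  3  3  3
 P  0  1  1  1  2  2  2  2  3  3  3  3  3  3
 S  0  1  1  1  2  3  3  3  3  3  4  4  4  4
 F  0  1  1  1  2  3  3  3  3  3  4  4  5  5
 F  0  1  1  1  2  3  3  3  3  3  4  4  5  5
 P  0  1  2  2  2  3  3  3  4  4  4  4  5  5
dp[11][13] = 5. One LCS (by backtracking along matches): SSHSF.

5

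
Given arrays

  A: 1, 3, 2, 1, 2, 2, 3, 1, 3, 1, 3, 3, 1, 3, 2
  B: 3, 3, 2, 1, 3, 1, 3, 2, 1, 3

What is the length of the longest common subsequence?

Pick 3 [2,2] → 2 [3,3] → 1 [4,4] → 3 [7,5] → 1 [8,6] → 3 [9,7] → 1 [13,9] → 3 [14,10]; all 8 values appear in both, in order. Since dp[15][10] = 8, nothing longer is possible.

8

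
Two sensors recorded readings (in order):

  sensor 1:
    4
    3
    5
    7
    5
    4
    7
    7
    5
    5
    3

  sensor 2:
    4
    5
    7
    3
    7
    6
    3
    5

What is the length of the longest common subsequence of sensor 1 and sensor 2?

Taking 4 at sensor 1[1]=sensor 2[1] → 5 at sensor 1[3]=sensor 2[2] → 7 at sensor 1[4]=sensor 2[3] → 7 at sensor 1[7]=sensor 2[5] → 5 at sensor 1[10]=sensor 2[8] gives a common subsequence of length 5. The LCS DP gives dp[11][8] = 5, so this is optimal.

5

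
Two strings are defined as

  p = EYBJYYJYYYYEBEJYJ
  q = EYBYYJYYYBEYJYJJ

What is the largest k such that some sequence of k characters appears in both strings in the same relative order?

14

Match E (p #1, q #1), Y (p #2, q #2), B (p #3, q #3), Y (p #5, q #4), Y (p #6, q #5), J (p #7, q #6), Y (p #9, q #7), Y (p #10, q #8), Y (p #11, q #9), B (p #13, q #10), E (p #14, q #11), J (p #15, q #13), Y (p #16, q #14), J (p #17, q #16) — 14 characters in the same relative order in both. Since dp[17][16] = 14, nothing longer is possible.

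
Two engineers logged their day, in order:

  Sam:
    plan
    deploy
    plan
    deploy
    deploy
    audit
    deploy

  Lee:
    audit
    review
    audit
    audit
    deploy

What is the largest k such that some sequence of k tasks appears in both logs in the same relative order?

2

One common subsequence of length 2: audit (Sam #6, Lee #4); then deploy (Sam #7, Lee #5), and the DP table's final entry dp[7][5] is also 2, so no common subsequence is longer.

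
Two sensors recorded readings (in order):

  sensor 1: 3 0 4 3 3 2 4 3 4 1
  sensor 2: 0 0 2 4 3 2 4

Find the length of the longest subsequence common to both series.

Let dp[i][j] be the LCS length of the first i values of sensor 1 and the first j values of sensor 2. dp[i][j] = dp[i-1][j-1]+1 when the i-th and j-th values match, else max(dp[i-1][j], dp[i][j-1]).
    ·  0  0  2  4  3  2  4
 ·  0  0  0  0  0  0  0  0
 3  0  0  0  0  0  1  1  1
 0  0  1  1  1  1  1  1  1
 4  0  1  1  1  2  2  2  2
 3  0  1  1  1  2  3  3  3
 3  0  1  1  1  2  3  3  3
 2  0  1  1  2  2  3  4  4
 4  0  1  1  2  3  3  4  5
 3  0  1  1  2  3  4  4  5
 4  0  1  1  2  3  4  4  5
 1  0  1  1  2  3  4  4  5
dp[10][7] = 5. One LCS (by backtracking along matches): 0, 4, 3, 2, 4.

5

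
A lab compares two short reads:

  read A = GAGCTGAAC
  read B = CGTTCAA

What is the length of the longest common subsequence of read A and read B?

4

Let dp[i][j] be the LCS length of the first i bases of read A and the first j bases of read B. dp[i][j] = dp[i-1][j-1]+1 when the i-th and j-th bases match, else max(dp[i-1][j], dp[i][j-1]).
    ·  C  G  T  T  C  A  A
 ·  0  0  0  0  0  0  0  0
 G  0  0  1  1  1  1  1  1
 A  0  0  1  1  1  1  2  2
 G  0  0  1  1  1  1  2  2
 C  0  1  1  1  1  2  2  2
 T  0  1  1  2  2  2  2  2
 G  0  1  2  2  2  2  2  2
 A  0  1  2  2  2  2  3  3
 A  0  1  2  2  2  2  3  4
 C  0  1  2  2  2  3  3  4
dp[9][7] = 4. One LCS (by backtracking along matches): GCAA.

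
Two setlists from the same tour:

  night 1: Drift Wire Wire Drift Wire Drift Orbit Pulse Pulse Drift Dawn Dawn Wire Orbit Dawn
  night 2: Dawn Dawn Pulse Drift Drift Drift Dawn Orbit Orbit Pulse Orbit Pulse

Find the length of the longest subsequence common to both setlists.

Taking Drift (night 1 #1, night 2 #4), then Drift (night 1 #4, night 2 #5), then Drift (night 1 #6, night 2 #6), then Orbit (night 1 #7, night 2 #9), then Pulse (night 1 #8, night 2 #10), then Pulse (night 1 #9, night 2 #12) gives a common subsequence of length 6. dp[15][12] = 6 confirms this is the maximum.

6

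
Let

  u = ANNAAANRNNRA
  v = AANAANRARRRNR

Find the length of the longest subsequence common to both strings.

8

Match A at u[1]=v[2], then N at u[3]=v[3], then A at u[4]=v[4], then A at u[5]=v[5], then A at u[6]=v[8], then R at u[8]=v[11], then N at u[10]=v[12], then R at u[11]=v[13] — 8 characters in the same relative order in both. Since dp[12][13] = 8, nothing longer is possible.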